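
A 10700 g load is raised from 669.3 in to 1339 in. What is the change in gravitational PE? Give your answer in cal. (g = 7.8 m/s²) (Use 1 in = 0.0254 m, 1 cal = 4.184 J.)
Convert to SI: m = 10.7 kg, Δh = 17.0104 m
ΔPE = mgΔh = (10.7)(7.8)(17.0104) = 1419.69 J = 339.3 cal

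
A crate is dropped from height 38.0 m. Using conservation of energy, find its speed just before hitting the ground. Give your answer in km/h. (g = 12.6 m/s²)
mgh = ½mv² ⇒ v = √(2gh) = √(2·12.6·38.0) = 30.9451 m/s = 111.4 km/h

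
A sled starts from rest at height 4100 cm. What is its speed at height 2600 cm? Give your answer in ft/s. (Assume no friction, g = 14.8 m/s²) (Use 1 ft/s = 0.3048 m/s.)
Convert to SI: h₁−h₂ = 15.0 m
mgh₁ = mgh₂ + ½mv² ⇒ v = √(2g(h₁−h₂)) = √(2·14.8·15.0) = 21.0713 m/s = 69.13 ft/s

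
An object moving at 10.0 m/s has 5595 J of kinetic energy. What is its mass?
m = 2·KE/v² = 2·5595/(10.0)² = 111.9 kg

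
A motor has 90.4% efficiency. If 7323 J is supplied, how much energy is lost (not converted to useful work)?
W_lost = W_in(1 − η) = 7323·(1 − 0.904) = 703.0 J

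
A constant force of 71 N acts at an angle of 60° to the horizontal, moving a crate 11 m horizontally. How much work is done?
W = F·d·cosθ = (71)(11)cos(60°) = 390.5 J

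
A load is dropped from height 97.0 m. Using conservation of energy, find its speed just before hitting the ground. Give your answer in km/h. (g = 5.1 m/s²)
mgh = ½mv² ⇒ v = √(2gh) = √(2·5.1·97.0) = 31.4547 m/s = 113.2 km/h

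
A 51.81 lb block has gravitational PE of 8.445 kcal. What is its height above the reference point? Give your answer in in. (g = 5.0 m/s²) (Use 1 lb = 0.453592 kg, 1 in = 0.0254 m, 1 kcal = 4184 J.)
Convert to SI: m = 23.5006 kg, PE = 35333.9 J
h = PE/(mg) = 35333.9/(23.5006·5.0) = 300.706 m = 11840 in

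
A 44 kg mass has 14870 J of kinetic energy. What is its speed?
v = √(2·KE/m) = √(2·14870/44) = 26.0 m/s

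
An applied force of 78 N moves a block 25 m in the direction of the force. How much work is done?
W = F·d = (78)(25) = 1950 J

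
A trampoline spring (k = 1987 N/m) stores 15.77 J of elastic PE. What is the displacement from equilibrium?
x = √(2·PE/k) = √(2·15.77/1987) = 0.126 m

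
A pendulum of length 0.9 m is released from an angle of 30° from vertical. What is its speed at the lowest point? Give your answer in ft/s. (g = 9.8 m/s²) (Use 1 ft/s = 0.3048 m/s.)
h = L(1 − cosθ) = 0.9(1 − cos30°) = 0.120577 m
v = √(2gh) = √(2·9.8·0.120577) = 1.53731 m/s = 5.044 ft/s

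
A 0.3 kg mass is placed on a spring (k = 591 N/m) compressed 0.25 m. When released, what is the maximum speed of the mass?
½kx² = ½mv² ⇒ v = x√(k/m) = (0.25)√(591/0.3) = 11.1 m/s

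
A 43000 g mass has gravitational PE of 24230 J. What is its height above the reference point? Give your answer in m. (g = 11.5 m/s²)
Convert to SI: m = 43.0 kg, PE = 24230.0 J
h = PE/(mg) = 24230.0/(43.0·11.5) = 49.0 m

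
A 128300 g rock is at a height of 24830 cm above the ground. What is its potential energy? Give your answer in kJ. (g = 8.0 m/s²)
Convert to SI: m = 128.3 kg, h = 248.3 m
PE = mgh = (128.3)(8.0)(248.3) = 254855 J = 254.9 kJ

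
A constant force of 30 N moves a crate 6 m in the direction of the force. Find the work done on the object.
W = F·d = (30)(6) = 180.0 J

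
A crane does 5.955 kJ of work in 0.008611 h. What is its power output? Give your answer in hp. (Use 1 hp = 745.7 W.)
Convert to SI: W = 5955.0 J, t = 30.9996 s
P = W/t = 5955.0/30.9996 = 192.099 W = 0.2576 hp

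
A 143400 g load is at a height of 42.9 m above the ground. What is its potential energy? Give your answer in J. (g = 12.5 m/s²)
Convert to SI: m = 143.4 kg, h = 42.9 m
PE = mgh = (143.4)(12.5)(42.9) = 76900 J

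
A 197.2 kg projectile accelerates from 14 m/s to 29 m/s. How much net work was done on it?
W = ΔKE = ½m(v₂² − v₁²) = ½(197.2)(29² − 14²) = 63597.0 J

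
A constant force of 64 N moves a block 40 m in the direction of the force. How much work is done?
W = F·d = (64)(40) = 2560 J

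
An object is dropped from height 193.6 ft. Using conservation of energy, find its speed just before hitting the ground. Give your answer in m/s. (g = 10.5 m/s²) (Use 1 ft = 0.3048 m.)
Convert to SI: h = 59.0093 m
mgh = ½mv² ⇒ v = √(2gh) = √(2·10.5·59.0093) = 35.2 m/s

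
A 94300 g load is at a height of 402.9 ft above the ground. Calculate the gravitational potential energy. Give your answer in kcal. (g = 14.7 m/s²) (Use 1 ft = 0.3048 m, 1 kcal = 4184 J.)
Convert to SI: m = 94.3 kg, h = 122.804 m
PE = mgh = (94.3)(14.7)(122.804) = 170232 J = 40.69 kcal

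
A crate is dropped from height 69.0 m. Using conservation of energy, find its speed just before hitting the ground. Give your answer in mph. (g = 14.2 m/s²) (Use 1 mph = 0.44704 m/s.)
mgh = ½mv² ⇒ v = √(2gh) = √(2·14.2·69.0) = 44.2674 m/s = 99.02 mph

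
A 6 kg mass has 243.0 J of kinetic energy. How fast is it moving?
v = √(2·KE/m) = √(2·243.0/6) = 9.0 m/s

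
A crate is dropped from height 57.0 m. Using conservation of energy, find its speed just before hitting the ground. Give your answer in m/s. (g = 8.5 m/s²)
mgh = ½mv² ⇒ v = √(2gh) = √(2·8.5·57.0) = 31.13 m/s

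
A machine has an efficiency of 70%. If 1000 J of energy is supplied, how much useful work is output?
W_out = η·W_in = 0.7·1000 = 700.0 J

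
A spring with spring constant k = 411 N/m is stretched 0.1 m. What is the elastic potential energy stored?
PE = ½kx² = ½(411)(0.1)² = 2.055 J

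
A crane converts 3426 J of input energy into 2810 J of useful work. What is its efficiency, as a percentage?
η = W_out/W_in = 2810/3426 = 82.02%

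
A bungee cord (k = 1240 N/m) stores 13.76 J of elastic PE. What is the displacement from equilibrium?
x = √(2·PE/k) = √(2·13.76/1240) = 0.149 m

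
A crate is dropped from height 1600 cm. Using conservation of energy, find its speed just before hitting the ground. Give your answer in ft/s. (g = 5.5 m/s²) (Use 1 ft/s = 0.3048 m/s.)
Convert to SI: h = 16.0 m
mgh = ½mv² ⇒ v = √(2gh) = √(2·5.5·16.0) = 13.2665 m/s = 43.53 ft/s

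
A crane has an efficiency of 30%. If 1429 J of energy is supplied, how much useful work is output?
W_out = η·W_in = 0.3·1429 = 428.7 J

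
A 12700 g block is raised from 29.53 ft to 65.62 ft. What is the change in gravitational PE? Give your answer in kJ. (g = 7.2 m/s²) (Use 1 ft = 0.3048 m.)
Convert to SI: m = 12.7 kg, Δh = 11.0002 m
ΔPE = mgΔh = (12.7)(7.2)(11.0002) = 1005.86 J = 1.006 kJ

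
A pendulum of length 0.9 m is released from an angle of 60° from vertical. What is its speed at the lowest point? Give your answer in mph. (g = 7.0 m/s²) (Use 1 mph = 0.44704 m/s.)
h = L(1 − cosθ) = 0.9(1 − cos60°) = 0.45 m
v = √(2gh) = √(2·7.0·0.45) = 2.50998 m/s = 5.615 mph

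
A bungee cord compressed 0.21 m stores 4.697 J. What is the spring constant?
k = 2·PE/x² = 2·4.697/(0.21)² = 213.0 N/m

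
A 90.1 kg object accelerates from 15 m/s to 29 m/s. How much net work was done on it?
W = ΔKE = ½m(v₂² − v₁²) = ½(90.1)(29² − 15²) = 27750.8 J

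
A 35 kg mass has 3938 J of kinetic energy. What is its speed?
v = √(2·KE/m) = √(2·3938/35) = 15.0 m/s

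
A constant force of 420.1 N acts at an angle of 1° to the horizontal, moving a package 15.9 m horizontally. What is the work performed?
W = F·d·cosθ = (420.1)(15.9)cos(1°) = 6679 J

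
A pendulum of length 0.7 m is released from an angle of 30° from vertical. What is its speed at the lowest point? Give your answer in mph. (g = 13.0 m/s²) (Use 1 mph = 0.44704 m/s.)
h = L(1 − cosθ) = 0.7(1 − cos30°) = 0.0937822 m
v = √(2gh) = √(2·13.0·0.0937822) = 1.56152 m/s = 3.493 mph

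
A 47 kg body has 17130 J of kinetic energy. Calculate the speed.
v = √(2·KE/m) = √(2·17130/47) = 27.0 m/s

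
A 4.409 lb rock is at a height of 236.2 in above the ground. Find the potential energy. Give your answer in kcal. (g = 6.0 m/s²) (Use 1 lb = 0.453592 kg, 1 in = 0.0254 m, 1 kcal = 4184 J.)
Convert to SI: m = 1.99989 kg, h = 5.99948 m
PE = mgh = (1.99989)(6.0)(5.99948) = 71.9897 J = 0.01721 kcal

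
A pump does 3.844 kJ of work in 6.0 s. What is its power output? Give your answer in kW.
Convert to SI: W = 3844.0 J, t = 6.0 s
P = W/t = 3844.0/6.0 = 640.667 W = 0.6407 kW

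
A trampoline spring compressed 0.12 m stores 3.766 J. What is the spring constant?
k = 2·PE/x² = 2·3.766/(0.12)² = 523.1 N/m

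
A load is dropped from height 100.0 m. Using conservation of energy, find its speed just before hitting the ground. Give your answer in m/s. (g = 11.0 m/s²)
mgh = ½mv² ⇒ v = √(2gh) = √(2·11.0·100.0) = 46.9 m/s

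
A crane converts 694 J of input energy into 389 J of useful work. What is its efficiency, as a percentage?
η = W_out/W_in = 389/694 = 56.05%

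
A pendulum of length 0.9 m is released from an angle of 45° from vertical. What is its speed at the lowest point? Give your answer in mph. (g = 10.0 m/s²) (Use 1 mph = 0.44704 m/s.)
h = L(1 − cosθ) = 0.9(1 − cos45°) = 0.263604 m
v = √(2gh) = √(2·10.0·0.263604) = 2.2961 m/s = 5.136 mph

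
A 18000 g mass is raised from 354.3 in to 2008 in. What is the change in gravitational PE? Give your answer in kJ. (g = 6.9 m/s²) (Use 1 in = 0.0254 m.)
Convert to SI: m = 18.0 kg, Δh = 42.004 m
ΔPE = mgΔh = (18.0)(6.9)(42.004) = 5216.89 J = 5.217 kJ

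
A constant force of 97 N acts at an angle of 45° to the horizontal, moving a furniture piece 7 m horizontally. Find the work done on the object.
W = F·d·cosθ = (97)(7)cos(45°) = 480.1 J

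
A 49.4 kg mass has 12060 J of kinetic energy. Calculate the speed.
v = √(2·KE/m) = √(2·12060/49.4) = 22.1 m/s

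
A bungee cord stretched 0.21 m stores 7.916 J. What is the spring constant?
k = 2·PE/x² = 2·7.916/(0.21)² = 359.0 N/m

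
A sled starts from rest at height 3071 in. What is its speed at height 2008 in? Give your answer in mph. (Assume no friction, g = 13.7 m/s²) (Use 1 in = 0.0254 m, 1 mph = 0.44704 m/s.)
Convert to SI: h₁−h₂ = 27.0002 m
mgh₁ = mgh₂ + ½mv² ⇒ v = √(2g(h₁−h₂)) = √(2·13.7·27.0002) = 27.1994 m/s = 60.84 mph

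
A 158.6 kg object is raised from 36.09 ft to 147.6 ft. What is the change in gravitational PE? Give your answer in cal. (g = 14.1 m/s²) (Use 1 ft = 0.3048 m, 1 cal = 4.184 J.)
Convert to SI: m = 158.6 kg, Δh = 33.9882 m
ΔPE = mgΔh = (158.6)(14.1)(33.9882) = 76006.6 J = 18170 cal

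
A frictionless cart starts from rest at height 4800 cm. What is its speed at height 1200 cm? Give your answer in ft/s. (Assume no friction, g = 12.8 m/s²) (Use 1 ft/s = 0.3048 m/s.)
Convert to SI: h₁−h₂ = 36.0 m
mgh₁ = mgh₂ + ½mv² ⇒ v = √(2g(h₁−h₂)) = √(2·12.8·36.0) = 30.3579 m/s = 99.6 ft/s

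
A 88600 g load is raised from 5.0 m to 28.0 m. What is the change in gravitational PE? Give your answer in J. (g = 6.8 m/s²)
Convert to SI: m = 88.6 kg, Δh = 23.0 m
ΔPE = mgΔh = (88.6)(6.8)(23.0) = 13860 J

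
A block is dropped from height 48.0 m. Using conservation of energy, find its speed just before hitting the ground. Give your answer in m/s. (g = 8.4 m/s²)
mgh = ½mv² ⇒ v = √(2gh) = √(2·8.4·48.0) = 28.4 m/s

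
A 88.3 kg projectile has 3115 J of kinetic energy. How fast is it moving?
v = √(2·KE/m) = √(2·3115/88.3) = 8.4 m/s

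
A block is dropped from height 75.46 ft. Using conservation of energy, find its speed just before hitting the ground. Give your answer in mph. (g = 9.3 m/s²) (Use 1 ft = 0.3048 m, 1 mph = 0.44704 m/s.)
Convert to SI: h = 23.0002 m
mgh = ½mv² ⇒ v = √(2gh) = √(2·9.3·23.0002) = 20.6834 m/s = 46.27 mph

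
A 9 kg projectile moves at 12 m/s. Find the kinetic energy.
KE = ½mv² = ½(9)(12)² = 648.0 J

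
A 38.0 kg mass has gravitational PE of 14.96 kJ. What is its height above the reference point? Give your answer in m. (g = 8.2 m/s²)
Convert to SI: m = 38.0 kg, PE = 14960.0 J
h = PE/(mg) = 14960.0/(38.0·8.2) = 48.01 m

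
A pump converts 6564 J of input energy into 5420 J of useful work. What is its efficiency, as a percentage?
η = W_out/W_in = 5420/6564 = 82.57%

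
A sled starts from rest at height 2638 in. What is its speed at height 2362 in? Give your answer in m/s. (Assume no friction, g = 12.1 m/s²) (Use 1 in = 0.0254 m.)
Convert to SI: h₁−h₂ = 7.0104 m
mgh₁ = mgh₂ + ½mv² ⇒ v = √(2g(h₁−h₂)) = √(2·12.1·7.0104) = 13.03 m/s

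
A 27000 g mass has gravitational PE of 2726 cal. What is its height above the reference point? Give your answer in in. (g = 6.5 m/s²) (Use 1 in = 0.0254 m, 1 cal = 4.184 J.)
Convert to SI: m = 27.0 kg, PE = 11405.6 J
h = PE/(mg) = 11405.6/(27.0·6.5) = 64.9891 m = 2559 in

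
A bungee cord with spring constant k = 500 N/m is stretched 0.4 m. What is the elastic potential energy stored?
PE = ½kx² = ½(500)(0.4)² = 40.0 J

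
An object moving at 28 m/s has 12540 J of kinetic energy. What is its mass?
m = 2·KE/v² = 2·12540/(28)² = 31.99 kg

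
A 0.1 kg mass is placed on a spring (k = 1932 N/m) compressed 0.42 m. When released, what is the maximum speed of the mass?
½kx² = ½mv² ⇒ v = x√(k/m) = (0.42)√(1932/0.1) = 58.38 m/s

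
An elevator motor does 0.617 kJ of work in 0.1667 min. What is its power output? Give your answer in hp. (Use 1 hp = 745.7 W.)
Convert to SI: W = 617.0 J, t = 10.002 s
P = W/t = 617.0/10.002 = 61.6877 W = 0.08272 hp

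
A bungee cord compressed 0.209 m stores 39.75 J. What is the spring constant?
k = 2·PE/x² = 2·39.75/(0.209)² = 1820 N/m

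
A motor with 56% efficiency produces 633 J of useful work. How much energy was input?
W_in = W_out/η = 633/0.56 = 1130 J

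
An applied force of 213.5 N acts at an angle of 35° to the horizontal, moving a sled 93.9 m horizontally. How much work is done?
W = F·d·cosθ = (213.5)(93.9)cos(35°) = 16420 J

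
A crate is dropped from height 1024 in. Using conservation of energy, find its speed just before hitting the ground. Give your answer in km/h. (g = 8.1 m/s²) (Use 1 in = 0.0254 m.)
Convert to SI: h = 26.0096 m
mgh = ½mv² ⇒ v = √(2gh) = √(2·8.1·26.0096) = 20.5269 m/s = 73.9 km/h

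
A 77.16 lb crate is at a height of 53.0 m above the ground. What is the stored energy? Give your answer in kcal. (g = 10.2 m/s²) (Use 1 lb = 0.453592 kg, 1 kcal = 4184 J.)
Convert to SI: m = 34.9992 kg, h = 53.0 m
PE = mgh = (34.9992)(10.2)(53.0) = 18920.5 J = 4.522 kcal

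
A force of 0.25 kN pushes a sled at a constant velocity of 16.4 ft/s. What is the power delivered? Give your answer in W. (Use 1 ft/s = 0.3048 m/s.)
Convert to SI: F = 250.0 N, v = 4.99872 m/s
P = Fv = (250.0)(4.99872) = 1250 W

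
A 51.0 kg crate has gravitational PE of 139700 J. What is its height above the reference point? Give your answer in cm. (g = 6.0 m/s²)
h = PE/(mg) = 139700/(51.0·6.0) = 456.536 m = 45650 cm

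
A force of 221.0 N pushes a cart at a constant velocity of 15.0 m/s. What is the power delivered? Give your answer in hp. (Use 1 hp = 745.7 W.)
P = Fv = (221.0)(15.0) = 3315.0 W = 4.445 hp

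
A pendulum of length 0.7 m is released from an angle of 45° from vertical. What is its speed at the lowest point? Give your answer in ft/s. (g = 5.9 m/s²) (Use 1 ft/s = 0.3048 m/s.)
h = L(1 − cosθ) = 0.7(1 − cos45°) = 0.205025 m
v = √(2gh) = √(2·5.9·0.205025) = 1.55541 m/s = 5.103 ft/s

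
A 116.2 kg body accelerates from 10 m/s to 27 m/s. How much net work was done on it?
W = ΔKE = ½m(v₂² − v₁²) = ½(116.2)(27² − 10²) = 36544.9 J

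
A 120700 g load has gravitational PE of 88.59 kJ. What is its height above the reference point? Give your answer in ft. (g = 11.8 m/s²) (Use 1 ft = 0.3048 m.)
Convert to SI: m = 120.7 kg, PE = 88590.0 J
h = PE/(mg) = 88590.0/(120.7·11.8) = 62.2007 m = 204.1 ft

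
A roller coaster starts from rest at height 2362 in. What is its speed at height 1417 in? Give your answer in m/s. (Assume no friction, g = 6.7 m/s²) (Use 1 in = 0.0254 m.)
Convert to SI: h₁−h₂ = 24.003 m
mgh₁ = mgh₂ + ½mv² ⇒ v = √(2g(h₁−h₂)) = √(2·6.7·24.003) = 17.93 m/s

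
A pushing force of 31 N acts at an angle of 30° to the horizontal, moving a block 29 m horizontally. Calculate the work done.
W = F·d·cosθ = (31)(29)cos(30°) = 778.6 J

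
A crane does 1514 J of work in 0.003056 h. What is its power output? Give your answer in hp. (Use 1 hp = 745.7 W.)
Convert to SI: W = 1514.0 J, t = 11.0016 s
P = W/t = 1514.0/11.0016 = 137.616 W = 0.1845 hp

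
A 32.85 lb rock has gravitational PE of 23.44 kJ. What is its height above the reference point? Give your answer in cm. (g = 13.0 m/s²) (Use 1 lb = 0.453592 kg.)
Convert to SI: m = 14.9005 kg, PE = 23440.0 J
h = PE/(mg) = 23440.0/(14.9005·13.0) = 121.008 m = 12100 cm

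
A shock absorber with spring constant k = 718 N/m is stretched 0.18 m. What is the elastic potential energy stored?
PE = ½kx² = ½(718)(0.18)² = 11.63 J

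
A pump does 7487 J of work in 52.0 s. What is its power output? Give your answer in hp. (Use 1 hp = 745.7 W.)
P = W/t = 7487.0/52.0 = 143.981 W = 0.1931 hp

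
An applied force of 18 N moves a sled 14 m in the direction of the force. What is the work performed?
W = F·d = (18)(14) = 252.0 J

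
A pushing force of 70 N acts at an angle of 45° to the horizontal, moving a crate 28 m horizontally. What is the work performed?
W = F·d·cosθ = (70)(28)cos(45°) = 1386 J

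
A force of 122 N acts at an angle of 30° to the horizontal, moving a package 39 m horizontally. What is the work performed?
W = F·d·cosθ = (122)(39)cos(30°) = 4121 J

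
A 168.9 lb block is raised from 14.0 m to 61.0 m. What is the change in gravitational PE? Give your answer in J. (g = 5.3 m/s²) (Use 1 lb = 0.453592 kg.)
Convert to SI: m = 76.6117 kg, Δh = 47.0 m
ΔPE = mgΔh = (76.6117)(5.3)(47.0) = 19080 J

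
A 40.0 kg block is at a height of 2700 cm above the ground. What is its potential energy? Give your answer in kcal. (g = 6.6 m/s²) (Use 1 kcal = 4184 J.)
Convert to SI: m = 40.0 kg, h = 27.0 m
PE = mgh = (40.0)(6.6)(27.0) = 7128.0 J = 1.704 kcal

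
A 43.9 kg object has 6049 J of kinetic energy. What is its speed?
v = √(2·KE/m) = √(2·6049/43.9) = 16.6 m/s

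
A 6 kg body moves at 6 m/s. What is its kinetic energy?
KE = ½mv² = ½(6)(6)² = 108.0 J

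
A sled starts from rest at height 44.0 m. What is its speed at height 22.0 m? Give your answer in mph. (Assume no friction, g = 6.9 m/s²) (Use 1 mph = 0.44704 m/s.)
mgh₁ = mgh₂ + ½mv² ⇒ v = √(2g(h₁−h₂)) = √(2·6.9·22.0) = 17.4241 m/s = 38.98 mph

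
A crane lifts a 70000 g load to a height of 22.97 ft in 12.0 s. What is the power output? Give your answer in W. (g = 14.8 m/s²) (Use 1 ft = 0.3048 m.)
Convert to SI: m = 70.0 kg, h = 7.00126 m, t = 12.0 s
P = mgh/t = (70.0)(14.8)(7.00126)/12.0 = 604.4 W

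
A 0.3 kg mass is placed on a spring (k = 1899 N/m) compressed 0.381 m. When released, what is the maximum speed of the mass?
½kx² = ½mv² ⇒ v = x√(k/m) = (0.381)√(1899/0.3) = 30.31 m/s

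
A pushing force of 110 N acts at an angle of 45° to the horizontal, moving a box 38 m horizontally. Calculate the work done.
W = F·d·cosθ = (110)(38)cos(45°) = 2956 J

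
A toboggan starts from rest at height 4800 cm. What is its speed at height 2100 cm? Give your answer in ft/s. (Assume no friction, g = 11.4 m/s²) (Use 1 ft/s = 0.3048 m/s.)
Convert to SI: h₁−h₂ = 27.0 m
mgh₁ = mgh₂ + ½mv² ⇒ v = √(2g(h₁−h₂)) = √(2·11.4·27.0) = 24.8113 m/s = 81.4 ft/s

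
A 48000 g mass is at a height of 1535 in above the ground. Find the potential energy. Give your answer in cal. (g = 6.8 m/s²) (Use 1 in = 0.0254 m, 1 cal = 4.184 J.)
Convert to SI: m = 48.0 kg, h = 38.989 m
PE = mgh = (48.0)(6.8)(38.989) = 12726.0 J = 3042 cal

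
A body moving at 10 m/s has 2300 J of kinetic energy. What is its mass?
m = 2·KE/v² = 2·2300/(10)² = 46.0 kg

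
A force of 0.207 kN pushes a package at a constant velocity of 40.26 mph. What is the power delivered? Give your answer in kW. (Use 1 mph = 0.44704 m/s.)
Convert to SI: F = 207.0 N, v = 17.9978 m/s
P = Fv = (207.0)(17.9978) = 3725.55 W = 3.726 kW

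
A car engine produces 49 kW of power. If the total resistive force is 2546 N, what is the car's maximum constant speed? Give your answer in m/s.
P = Fv ⇒ v = P/F = 49000 W/2546.0 N = 19.25 m/s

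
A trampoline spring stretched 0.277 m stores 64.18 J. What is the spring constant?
k = 2·PE/x² = 2·64.18/(0.277)² = 1673 N/m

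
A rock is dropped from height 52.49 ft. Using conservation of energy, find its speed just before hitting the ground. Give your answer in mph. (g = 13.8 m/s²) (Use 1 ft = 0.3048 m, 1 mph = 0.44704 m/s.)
Convert to SI: h = 15.999 m
mgh = ½mv² ⇒ v = √(2gh) = √(2·13.8·15.999) = 21.0136 m/s = 47.01 mph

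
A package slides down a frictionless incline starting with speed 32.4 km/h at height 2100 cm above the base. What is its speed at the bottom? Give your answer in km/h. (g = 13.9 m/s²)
Convert to SI: v₀ = 9.0 m/s, h = 21.0 m
½mv₀² + mgh = ½mv² ⇒ v = √(v₀² + 2gh) = √(9.0² + 2·13.9·21.0) = 25.7837 m/s = 92.82 km/h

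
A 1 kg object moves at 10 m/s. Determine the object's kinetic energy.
KE = ½mv² = ½(1)(10)² = 50.0 J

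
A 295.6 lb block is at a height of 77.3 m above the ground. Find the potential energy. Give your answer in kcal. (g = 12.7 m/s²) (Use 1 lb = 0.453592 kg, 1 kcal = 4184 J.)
Convert to SI: m = 134.082 kg, h = 77.3 m
PE = mgh = (134.082)(12.7)(77.3) = 131629 J = 31.46 kcal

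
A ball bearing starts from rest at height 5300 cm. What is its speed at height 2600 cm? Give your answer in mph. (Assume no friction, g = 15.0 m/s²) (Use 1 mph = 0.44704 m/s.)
Convert to SI: h₁−h₂ = 27.0 m
mgh₁ = mgh₂ + ½mv² ⇒ v = √(2g(h₁−h₂)) = √(2·15.0·27.0) = 28.4605 m/s = 63.66 mph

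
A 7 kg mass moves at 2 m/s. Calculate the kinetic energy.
KE = ½mv² = ½(7)(2)² = 14.0 J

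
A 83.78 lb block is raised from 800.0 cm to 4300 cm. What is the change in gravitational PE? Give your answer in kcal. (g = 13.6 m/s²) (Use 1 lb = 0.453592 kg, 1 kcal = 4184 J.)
Convert to SI: m = 38.0019 kg, Δh = 35.0 m
ΔPE = mgΔh = (38.0019)(13.6)(35.0) = 18088.9 J = 4.323 kcal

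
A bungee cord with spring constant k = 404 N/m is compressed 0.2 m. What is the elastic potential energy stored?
PE = ½kx² = ½(404)(0.2)² = 8.08 J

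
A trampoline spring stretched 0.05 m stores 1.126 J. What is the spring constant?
k = 2·PE/x² = 2·1.126/(0.05)² = 900.8 N/m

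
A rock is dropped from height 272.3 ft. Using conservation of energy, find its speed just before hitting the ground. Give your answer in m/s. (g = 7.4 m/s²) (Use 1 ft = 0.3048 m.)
Convert to SI: h = 82.997 m
mgh = ½mv² ⇒ v = √(2gh) = √(2·7.4·82.997) = 35.05 m/s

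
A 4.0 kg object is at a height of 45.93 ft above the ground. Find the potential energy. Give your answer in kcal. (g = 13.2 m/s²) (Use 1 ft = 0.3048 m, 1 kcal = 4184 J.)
Convert to SI: m = 4.0 kg, h = 13.9995 m
PE = mgh = (4.0)(13.2)(13.9995) = 739.172 J = 0.1767 kcal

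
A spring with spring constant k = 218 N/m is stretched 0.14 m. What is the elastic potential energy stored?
PE = ½kx² = ½(218)(0.14)² = 2.136 J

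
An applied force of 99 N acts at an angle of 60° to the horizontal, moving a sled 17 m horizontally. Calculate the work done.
W = F·d·cosθ = (99)(17)cos(60°) = 841.5 J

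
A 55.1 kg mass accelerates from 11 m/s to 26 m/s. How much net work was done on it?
W = ΔKE = ½m(v₂² − v₁²) = ½(55.1)(26² − 11²) = 15290.25 J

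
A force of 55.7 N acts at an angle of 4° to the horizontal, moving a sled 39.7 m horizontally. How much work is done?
W = F·d·cosθ = (55.7)(39.7)cos(4°) = 2206 J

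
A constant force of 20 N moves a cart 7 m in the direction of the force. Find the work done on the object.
W = F·d = (20)(7) = 140.0 J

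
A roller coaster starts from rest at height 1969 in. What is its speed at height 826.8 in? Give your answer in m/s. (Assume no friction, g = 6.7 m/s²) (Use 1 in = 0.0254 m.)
Convert to SI: h₁−h₂ = 29.0119 m
mgh₁ = mgh₂ + ½mv² ⇒ v = √(2g(h₁−h₂)) = √(2·6.7·29.0119) = 19.72 m/s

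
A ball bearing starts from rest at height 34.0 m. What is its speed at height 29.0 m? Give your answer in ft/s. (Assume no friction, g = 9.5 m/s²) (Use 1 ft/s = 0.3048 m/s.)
mgh₁ = mgh₂ + ½mv² ⇒ v = √(2g(h₁−h₂)) = √(2·9.5·5.0) = 9.74679 m/s = 31.98 ft/s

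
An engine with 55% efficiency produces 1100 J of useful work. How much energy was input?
W_in = W_out/η = 1100/0.55 = 2000 J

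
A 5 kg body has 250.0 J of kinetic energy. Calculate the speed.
v = √(2·KE/m) = √(2·250.0/5) = 10.0 m/s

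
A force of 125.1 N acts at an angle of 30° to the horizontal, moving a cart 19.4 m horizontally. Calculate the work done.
W = F·d·cosθ = (125.1)(19.4)cos(30°) = 2102 J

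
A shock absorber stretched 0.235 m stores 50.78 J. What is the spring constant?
k = 2·PE/x² = 2·50.78/(0.235)² = 1839 N/m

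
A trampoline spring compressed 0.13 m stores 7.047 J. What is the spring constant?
k = 2·PE/x² = 2·7.047/(0.13)² = 834.0 N/m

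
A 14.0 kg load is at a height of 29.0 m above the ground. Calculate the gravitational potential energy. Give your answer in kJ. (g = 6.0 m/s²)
PE = mgh = (14.0)(6.0)(29.0) = 2436.0 J = 2.436 kJ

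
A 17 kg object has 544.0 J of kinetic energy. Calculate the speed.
v = √(2·KE/m) = √(2·544.0/17) = 8.0 m/s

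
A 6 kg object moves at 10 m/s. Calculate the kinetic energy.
KE = ½mv² = ½(6)(10)² = 300.0 J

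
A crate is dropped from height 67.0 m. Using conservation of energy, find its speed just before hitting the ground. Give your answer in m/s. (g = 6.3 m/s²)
mgh = ½mv² ⇒ v = √(2gh) = √(2·6.3·67.0) = 29.06 m/s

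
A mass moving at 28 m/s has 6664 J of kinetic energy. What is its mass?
m = 2·KE/v² = 2·6664/(28)² = 17.0 kg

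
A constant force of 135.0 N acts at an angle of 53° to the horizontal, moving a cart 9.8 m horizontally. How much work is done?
W = F·d·cosθ = (135.0)(9.8)cos(53°) = 796.2 J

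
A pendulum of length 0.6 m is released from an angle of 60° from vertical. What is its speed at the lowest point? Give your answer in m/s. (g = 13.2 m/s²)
h = L(1 − cosθ) = 0.6(1 − cos60°) = 0.3 m
v = √(2gh) = √(2·13.2·0.3) = 2.814 m/s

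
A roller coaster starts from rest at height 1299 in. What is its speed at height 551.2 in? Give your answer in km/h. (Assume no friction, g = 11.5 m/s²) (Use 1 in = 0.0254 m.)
Convert to SI: h₁−h₂ = 18.9941 m
mgh₁ = mgh₂ + ½mv² ⇒ v = √(2g(h₁−h₂)) = √(2·11.5·18.9941) = 20.9013 m/s = 75.24 km/h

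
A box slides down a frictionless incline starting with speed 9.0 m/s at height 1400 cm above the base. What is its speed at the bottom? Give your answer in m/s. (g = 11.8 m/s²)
Convert to SI: v₀ = 9.0 m/s, h = 14.0 m
½mv₀² + mgh = ½mv² ⇒ v = √(v₀² + 2gh) = √(9.0² + 2·11.8·14.0) = 20.28 m/s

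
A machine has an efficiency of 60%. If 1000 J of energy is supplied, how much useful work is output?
W_out = η·W_in = 0.6·1000 = 600.0 J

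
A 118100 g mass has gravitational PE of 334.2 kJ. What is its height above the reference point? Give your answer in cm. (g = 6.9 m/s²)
Convert to SI: m = 118.1 kg, PE = 334200 J
h = PE/(mg) = 334200/(118.1·6.9) = 410.117 m = 41010 cm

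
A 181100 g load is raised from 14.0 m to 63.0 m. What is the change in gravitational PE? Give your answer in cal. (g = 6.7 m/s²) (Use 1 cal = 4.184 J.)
Convert to SI: m = 181.1 kg, Δh = 49.0 m
ΔPE = mgΔh = (181.1)(6.7)(49.0) = 59455.1 J = 14210 cal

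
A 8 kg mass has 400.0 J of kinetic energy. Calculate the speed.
v = √(2·KE/m) = √(2·400.0/8) = 10.0 m/s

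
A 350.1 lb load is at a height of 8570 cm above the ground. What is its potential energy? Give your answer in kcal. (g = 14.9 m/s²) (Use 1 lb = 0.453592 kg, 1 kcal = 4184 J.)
Convert to SI: m = 158.803 kg, h = 85.7 m
PE = mgh = (158.803)(14.9)(85.7) = 202780 J = 48.47 kcal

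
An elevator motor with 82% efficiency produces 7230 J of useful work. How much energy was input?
W_in = W_out/η = 7230/0.82 = 8817 J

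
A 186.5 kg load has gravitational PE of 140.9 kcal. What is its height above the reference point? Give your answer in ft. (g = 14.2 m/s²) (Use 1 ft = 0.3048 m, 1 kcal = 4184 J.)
Convert to SI: m = 186.5 kg, PE = 589526 J
h = PE/(mg) = 589526/(186.5·14.2) = 222.605 m = 730.3 ft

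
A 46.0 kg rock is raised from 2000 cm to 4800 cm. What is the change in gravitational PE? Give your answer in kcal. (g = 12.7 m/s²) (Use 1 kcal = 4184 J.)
Convert to SI: m = 46.0 kg, Δh = 28.0 m
ΔPE = mgΔh = (46.0)(12.7)(28.0) = 16357.6 J = 3.91 kcal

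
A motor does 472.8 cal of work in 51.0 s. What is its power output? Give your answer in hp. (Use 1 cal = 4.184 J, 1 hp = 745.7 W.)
Convert to SI: W = 1978.2 J, t = 51.0 s
P = W/t = 1978.2/51.0 = 38.7881 W = 0.05202 hp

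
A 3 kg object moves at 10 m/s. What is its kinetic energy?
KE = ½mv² = ½(3)(10)² = 150.0 J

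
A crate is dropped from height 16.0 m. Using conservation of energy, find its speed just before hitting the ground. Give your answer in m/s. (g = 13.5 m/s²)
mgh = ½mv² ⇒ v = √(2gh) = √(2·13.5·16.0) = 20.78 m/s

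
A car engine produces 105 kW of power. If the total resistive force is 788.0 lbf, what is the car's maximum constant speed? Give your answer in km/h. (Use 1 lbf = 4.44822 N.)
Convert to SI: F = 3505.2 N
P = Fv ⇒ v = P/F = 105000 W/3505.2 N = 29.9555 m/s = 107.8 km/h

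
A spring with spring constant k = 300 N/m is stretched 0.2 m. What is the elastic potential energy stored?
PE = ½kx² = ½(300)(0.2)² = 6.0 J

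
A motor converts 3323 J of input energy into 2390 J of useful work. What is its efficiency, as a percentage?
η = W_out/W_in = 2390/3323 = 71.92%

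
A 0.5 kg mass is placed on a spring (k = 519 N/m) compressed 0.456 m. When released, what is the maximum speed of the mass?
½kx² = ½mv² ⇒ v = x√(k/m) = (0.456)√(519/0.5) = 14.69 m/s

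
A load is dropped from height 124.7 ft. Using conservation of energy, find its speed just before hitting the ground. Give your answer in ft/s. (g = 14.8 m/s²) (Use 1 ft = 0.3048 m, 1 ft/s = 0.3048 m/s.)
Convert to SI: h = 38.0086 m
mgh = ½mv² ⇒ v = √(2gh) = √(2·14.8·38.0086) = 33.5418 m/s = 110.0 ft/s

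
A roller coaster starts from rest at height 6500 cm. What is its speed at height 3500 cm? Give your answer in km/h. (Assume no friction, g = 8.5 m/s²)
Convert to SI: h₁−h₂ = 30.0 m
mgh₁ = mgh₂ + ½mv² ⇒ v = √(2g(h₁−h₂)) = √(2·8.5·30.0) = 22.5832 m/s = 81.3 km/h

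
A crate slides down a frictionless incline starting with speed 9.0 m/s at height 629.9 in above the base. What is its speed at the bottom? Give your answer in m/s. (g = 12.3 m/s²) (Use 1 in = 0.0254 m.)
Convert to SI: v₀ = 9.0 m/s, h = 15.9995 m
½mv₀² + mgh = ½mv² ⇒ v = √(v₀² + 2gh) = √(9.0² + 2·12.3·15.9995) = 21.79 m/s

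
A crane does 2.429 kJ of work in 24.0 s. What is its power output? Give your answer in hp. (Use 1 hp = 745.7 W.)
Convert to SI: W = 2429.0 J, t = 24.0 s
P = W/t = 2429.0/24.0 = 101.208 W = 0.1357 hp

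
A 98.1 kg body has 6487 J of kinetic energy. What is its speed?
v = √(2·KE/m) = √(2·6487/98.1) = 11.5 m/s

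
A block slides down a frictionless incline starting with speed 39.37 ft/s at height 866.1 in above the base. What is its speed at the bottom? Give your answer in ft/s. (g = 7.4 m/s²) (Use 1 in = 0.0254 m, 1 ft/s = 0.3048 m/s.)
Convert to SI: v₀ = 12.0 m/s, h = 21.9989 m
½mv₀² + mgh = ½mv² ⇒ v = √(v₀² + 2gh) = √(12.0² + 2·7.4·21.9989) = 21.6699 m/s = 71.1 ft/s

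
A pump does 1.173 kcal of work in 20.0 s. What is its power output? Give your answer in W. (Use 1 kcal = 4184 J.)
Convert to SI: W = 4907.83 J, t = 20.0 s
P = W/t = 4907.83/20.0 = 245.4 W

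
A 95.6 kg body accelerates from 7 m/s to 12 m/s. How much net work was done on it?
W = ΔKE = ½m(v₂² − v₁²) = ½(95.6)(12² − 7²) = 4541.0 J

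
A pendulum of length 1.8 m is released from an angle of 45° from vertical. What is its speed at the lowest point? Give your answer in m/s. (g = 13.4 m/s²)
h = L(1 − cosθ) = 1.8(1 − cos45°) = 0.527208 m
v = √(2gh) = √(2·13.4·0.527208) = 3.759 m/s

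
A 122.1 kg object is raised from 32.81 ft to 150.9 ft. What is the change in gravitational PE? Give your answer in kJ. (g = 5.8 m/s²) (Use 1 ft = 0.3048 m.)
Convert to SI: m = 122.1 kg, Δh = 35.9938 m
ΔPE = mgΔh = (122.1)(5.8)(35.9938) = 25490.1 J = 25.49 kJ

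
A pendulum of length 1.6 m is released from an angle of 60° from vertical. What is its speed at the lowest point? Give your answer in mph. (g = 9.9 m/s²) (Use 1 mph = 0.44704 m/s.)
h = L(1 − cosθ) = 1.6(1 − cos60°) = 0.8 m
v = √(2gh) = √(2·9.9·0.8) = 3.97995 m/s = 8.903 mph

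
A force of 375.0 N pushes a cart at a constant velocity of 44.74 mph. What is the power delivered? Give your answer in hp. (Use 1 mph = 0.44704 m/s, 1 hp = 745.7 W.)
Convert to SI: F = 375.0 N, v = 20.0006 m/s
P = Fv = (375.0)(20.0006) = 7500.21 W = 10.06 hp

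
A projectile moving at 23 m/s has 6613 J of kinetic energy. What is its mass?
m = 2·KE/v² = 2·6613/(23)² = 25.0 kg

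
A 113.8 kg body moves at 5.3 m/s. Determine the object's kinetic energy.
KE = ½mv² = ½(113.8)(5.3)² = 1598 J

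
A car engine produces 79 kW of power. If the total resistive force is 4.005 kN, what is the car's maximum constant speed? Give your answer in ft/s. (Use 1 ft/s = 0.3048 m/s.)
Convert to SI: F = 4005.0 N
P = Fv ⇒ v = P/F = 79000 W/4005.0 N = 19.7253 m/s = 64.72 ft/s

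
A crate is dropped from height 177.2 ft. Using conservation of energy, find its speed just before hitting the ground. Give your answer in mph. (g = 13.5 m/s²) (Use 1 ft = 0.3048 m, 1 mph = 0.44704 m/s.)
Convert to SI: h = 54.0106 m
mgh = ½mv² ⇒ v = √(2gh) = √(2·13.5·54.0106) = 38.1875 m/s = 85.42 mph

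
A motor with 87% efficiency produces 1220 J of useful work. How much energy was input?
W_in = W_out/η = 1220/0.87 = 1402 J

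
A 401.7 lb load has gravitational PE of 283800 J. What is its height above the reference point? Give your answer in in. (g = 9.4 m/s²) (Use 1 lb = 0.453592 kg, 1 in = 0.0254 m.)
Convert to SI: m = 182.208 kg, PE = 283800 J
h = PE/(mg) = 283800/(182.208·9.4) = 165.698 m = 6524 in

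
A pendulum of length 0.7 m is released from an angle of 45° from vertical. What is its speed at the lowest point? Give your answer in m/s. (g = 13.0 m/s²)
h = L(1 − cosθ) = 0.7(1 − cos45°) = 0.205025 m
v = √(2gh) = √(2·13.0·0.205025) = 2.309 m/s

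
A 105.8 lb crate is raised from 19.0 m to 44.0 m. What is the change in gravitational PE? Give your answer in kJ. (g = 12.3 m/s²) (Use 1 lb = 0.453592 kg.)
Convert to SI: m = 47.99 kg, Δh = 25.0 m
ΔPE = mgΔh = (47.99)(12.3)(25.0) = 14756.9 J = 14.76 kJ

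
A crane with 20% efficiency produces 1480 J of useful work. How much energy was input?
W_in = W_out/η = 1480/0.2 = 7400 J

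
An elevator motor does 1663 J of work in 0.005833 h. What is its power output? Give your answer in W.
Convert to SI: W = 1663.0 J, t = 20.9988 s
P = W/t = 1663.0/20.9988 = 79.2 W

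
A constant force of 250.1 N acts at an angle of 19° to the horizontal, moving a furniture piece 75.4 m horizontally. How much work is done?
W = F·d·cosθ = (250.1)(75.4)cos(19°) = 17830 J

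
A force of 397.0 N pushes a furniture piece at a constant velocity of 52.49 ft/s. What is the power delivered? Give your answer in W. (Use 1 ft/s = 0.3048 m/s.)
Convert to SI: F = 397.0 N, v = 15.999 m/s
P = Fv = (397.0)(15.999) = 6352 W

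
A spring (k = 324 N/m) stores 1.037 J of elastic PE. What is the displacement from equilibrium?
x = √(2·PE/k) = √(2·1.037/324) = 0.08001 m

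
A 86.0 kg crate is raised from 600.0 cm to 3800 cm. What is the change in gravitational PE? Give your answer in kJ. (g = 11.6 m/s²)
Convert to SI: m = 86.0 kg, Δh = 32.0 m
ΔPE = mgΔh = (86.0)(11.6)(32.0) = 31923.2 J = 31.92 kJ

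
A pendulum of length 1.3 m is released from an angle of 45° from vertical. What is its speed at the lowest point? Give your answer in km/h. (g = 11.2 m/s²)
h = L(1 − cosθ) = 1.3(1 − cos45°) = 0.380761 m
v = √(2gh) = √(2·11.2·0.380761) = 2.92045 m/s = 10.51 km/h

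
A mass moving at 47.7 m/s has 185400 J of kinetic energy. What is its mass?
m = 2·KE/v² = 2·185400/(47.7)² = 163.0 kg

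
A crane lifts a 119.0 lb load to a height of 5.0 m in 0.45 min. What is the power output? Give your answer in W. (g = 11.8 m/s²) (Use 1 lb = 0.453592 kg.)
Convert to SI: m = 53.9774 kg, h = 5.0 m, t = 27.0 s
P = mgh/t = (53.9774)(11.8)(5.0)/27.0 = 118.0 W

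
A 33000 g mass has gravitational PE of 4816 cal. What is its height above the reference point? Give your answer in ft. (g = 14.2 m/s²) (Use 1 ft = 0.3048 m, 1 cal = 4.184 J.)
Convert to SI: m = 33.0 kg, PE = 20150.1 J
h = PE/(mg) = 20150.1/(33.0·14.2) = 43.0007 m = 141.1 ft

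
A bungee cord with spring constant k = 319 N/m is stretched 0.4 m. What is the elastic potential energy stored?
PE = ½kx² = ½(319)(0.4)² = 25.52 J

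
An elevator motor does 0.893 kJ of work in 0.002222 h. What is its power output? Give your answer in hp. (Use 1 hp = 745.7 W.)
Convert to SI: W = 893.0 J, t = 7.9992 s
P = W/t = 893.0/7.9992 = 111.636 W = 0.1497 hp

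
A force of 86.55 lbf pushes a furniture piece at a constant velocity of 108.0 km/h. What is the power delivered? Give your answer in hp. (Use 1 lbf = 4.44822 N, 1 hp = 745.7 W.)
Convert to SI: F = 384.993 N, v = 30.0 m/s
P = Fv = (384.993)(30.0) = 11549.8 W = 15.49 hp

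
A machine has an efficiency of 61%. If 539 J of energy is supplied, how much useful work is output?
W_out = η·W_in = 0.61·539 = 328.79 J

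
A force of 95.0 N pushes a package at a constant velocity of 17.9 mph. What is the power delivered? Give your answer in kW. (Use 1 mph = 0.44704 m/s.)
Convert to SI: F = 95.0 N, v = 8.00202 m/s
P = Fv = (95.0)(8.00202) = 760.192 W = 0.7602 kW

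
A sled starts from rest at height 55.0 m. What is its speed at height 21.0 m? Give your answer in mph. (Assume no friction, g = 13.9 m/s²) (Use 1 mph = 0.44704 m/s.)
mgh₁ = mgh₂ + ½mv² ⇒ v = √(2g(h₁−h₂)) = √(2·13.9·34.0) = 30.7441 m/s = 68.77 mph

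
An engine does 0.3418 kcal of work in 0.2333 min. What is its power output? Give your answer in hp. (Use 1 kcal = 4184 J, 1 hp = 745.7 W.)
Convert to SI: W = 1430.09 J, t = 13.998 s
P = W/t = 1430.09/13.998 = 102.164 W = 0.137 hp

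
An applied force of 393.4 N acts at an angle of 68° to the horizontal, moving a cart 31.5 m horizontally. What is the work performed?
W = F·d·cosθ = (393.4)(31.5)cos(68°) = 4642 J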